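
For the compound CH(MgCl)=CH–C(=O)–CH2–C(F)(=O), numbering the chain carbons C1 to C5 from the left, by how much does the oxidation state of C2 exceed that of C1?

C2: 3C, 1H → 0 − 1 = -1
C1: 2C, 1H, 1Mg → 0 − 1 − 1 = -2
Difference: -1 − (-2) = +1.

+1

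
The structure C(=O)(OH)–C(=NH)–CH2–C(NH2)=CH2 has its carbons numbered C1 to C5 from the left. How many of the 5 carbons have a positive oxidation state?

Tallying each carbon's bonds:
C1: 1C, 3O → 0 + 3 = +3
C2: 2C, 2N → 0 + 2 = +2
C3: 2C, 2H → 0 − 2 = -2
C4: 3C, 1N → 0 + 1 = +1
C5: 2C, 2H → 0 − 2 = -2
3 carbons (C1, C2, C4) meet the condition.

3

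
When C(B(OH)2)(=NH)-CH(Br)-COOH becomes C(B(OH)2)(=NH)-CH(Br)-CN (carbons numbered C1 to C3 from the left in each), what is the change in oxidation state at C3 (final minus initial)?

0

Before: C3 has 1 bond to C, 3 bonds to O → oxidation state +3.
After: C3 has 1 bond to C, 3 bonds to N → oxidation state +3.
Δ = +3 − (+3) = 0, so no net redox change at C3.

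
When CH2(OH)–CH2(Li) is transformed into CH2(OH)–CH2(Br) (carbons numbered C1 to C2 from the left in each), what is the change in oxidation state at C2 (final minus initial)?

+2

Before: C2 has 1 bond to C, 2 bonds to H, 1 bond to Li → oxidation state -3.
After: C2 has 1 bond to C, 2 bonds to H, 1 bond to Br → oxidation state -1.
Δ = -1 − (-3) = +2, so this is an oxidation at C2.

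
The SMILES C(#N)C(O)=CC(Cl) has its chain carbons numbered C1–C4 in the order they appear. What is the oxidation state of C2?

+1

C2 has one bond to C (0), a double bond to C (2×0 = 0), one bond to O (+1).
Oxidation state = 0 + 0 + 1 = +1.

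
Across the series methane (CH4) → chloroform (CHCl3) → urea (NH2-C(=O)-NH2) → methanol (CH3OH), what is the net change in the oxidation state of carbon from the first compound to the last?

+2

Carbon oxidation states along the series — methane: -4, chloroform: +2, urea: +4, methanol: -2.
Net change = -2 − (-4) = +2.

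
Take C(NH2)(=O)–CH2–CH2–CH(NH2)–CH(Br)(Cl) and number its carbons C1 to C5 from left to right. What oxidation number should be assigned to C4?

C4 has one bond to C (0), one bond to C (0), one bond to H (-1), one bond to N (+1).
Oxidation state = 0 + 0 − 1 + 1 = 0.

0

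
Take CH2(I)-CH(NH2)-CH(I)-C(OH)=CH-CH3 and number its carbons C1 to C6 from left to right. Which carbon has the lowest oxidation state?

Tallying each carbon's bonds:
C1: 1C, 2H, 1I → 0 − 2 + 1 = -1
C2: 2C, 1H, 1N → 0 − 1 + 1 = 0
C3: 2C, 1H, 1I → 0 − 1 + 1 = 0
C4: 3C, 1O → 0 + 1 = +1
C5: 3C, 1H → 0 − 1 = -1
C6: 1C, 3H → 0 − 3 = -3
The most reduced carbon is C6 at -3.

C6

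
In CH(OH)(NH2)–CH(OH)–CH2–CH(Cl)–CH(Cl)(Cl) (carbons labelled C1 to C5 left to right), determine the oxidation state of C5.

+1

Count +1 for every bond to an atom more electronegative than carbon and −1 for every bond to one less electronegative; C–C bonds are 0.
C5 has one bond to C (0), one bond to H (-1), one bond to Cl (+1), one bond to Cl (+1).
Oxidation state = 0 − 1 + 1 + 1 = +1.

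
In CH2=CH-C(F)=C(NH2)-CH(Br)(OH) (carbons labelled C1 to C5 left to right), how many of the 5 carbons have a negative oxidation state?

Each bond to a more electronegative atom (O, N, halogen) counts +1, each bond to a less electronegative atom (H, metal, B, Si) counts −1, and each C–C bond counts 0. Tallying each carbon:
C1: 2C, 2H → 0 − 2 = -2
C2: 3C, 1H → 0 − 1 = -1
C3: 3C, 1F → 0 + 1 = +1
C4: 3C, 1N → 0 + 1 = +1
C5: 1C, 1H, 1O, 1Br → 0 − 1 + 1 + 1 = +1
2 carbons (C1, C2) meet the condition.

2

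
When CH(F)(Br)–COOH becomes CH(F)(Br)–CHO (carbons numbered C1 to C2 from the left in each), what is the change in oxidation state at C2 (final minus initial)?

Before: C2 has 1 bond to C, 3 bonds to O → oxidation state +3.
After: C2 has 1 bond to C, 1 bond to H, 2 bonds to O → oxidation state +1.
Δ = +1 − (+3) = -2, so this is a reduction at C2.

-2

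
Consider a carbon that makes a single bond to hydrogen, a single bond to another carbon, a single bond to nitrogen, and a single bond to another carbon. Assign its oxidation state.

The carbon has one bond to C (0), one bond to C (0), one bond to H (-1), one bond to N (+1).
Oxidation state = 0 + 0 − 1 + 1 = 0.

0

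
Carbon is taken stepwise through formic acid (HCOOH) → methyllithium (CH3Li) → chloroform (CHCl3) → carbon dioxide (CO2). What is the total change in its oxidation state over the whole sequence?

+2

Carbon oxidation states along the series — formic acid: +2, methyllithium: -4, chloroform: +2, carbon dioxide: +4.
Net change = +4 − (+2) = +2.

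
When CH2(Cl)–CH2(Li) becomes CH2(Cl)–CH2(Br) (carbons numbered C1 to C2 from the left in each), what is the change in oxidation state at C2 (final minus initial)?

+2

Before: C2 has 1 bond to C, 2 bonds to H, 1 bond to Li → oxidation state -3.
After: C2 has 1 bond to C, 2 bonds to H, 1 bond to Br → oxidation state -1.
Δ = -1 − (-3) = +2, so this is an oxidation at C2.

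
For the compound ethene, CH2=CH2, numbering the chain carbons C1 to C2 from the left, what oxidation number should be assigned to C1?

Assign +1 per bond to O/N/halogen, −1 per bond to H or an electropositive element, and 0 per bond to carbon.
C1 has one bond to H (-1), one bond to H (-1), a double bond to C (2×0 = 0).
Oxidation state = -1 − 1 + 0 = -2.

-2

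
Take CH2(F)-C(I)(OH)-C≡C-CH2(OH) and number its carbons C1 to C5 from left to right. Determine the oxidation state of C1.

C1 has one bond to C (0), one bond to H (-1), one bond to H (-1), one bond to F (+1).
Oxidation state = 0 − 1 − 1 + 1 = -1.

-1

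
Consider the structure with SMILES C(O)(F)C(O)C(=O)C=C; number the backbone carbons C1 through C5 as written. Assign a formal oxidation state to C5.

Assign +1 per bond to O/N/halogen, −1 per bond to H or an electropositive element, and 0 per bond to carbon.
C5 has a double bond to C (2×0 = 0), one bond to H (-1), one bond to H (-1).
Oxidation state = 0 − 1 − 1 = -2.

-2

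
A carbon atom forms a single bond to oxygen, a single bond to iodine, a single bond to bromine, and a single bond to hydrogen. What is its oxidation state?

+2

The carbon has one bond to Br (+1), one bond to I (+1), one bond to O (+1), one bond to H (-1).
Oxidation state = +1 + 1 + 1 − 1 = +2.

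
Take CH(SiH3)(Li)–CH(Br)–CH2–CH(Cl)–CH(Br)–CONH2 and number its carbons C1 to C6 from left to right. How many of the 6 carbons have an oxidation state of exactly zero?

Assign +1 per bond to O/N/halogen, −1 per bond to H or an electropositive element, and 0 per bond to carbon. Tallying each carbon:
C1: 1C, 1H, 1Li, 1Si → 0 − 1 − 1 − 1 = -3
C2: 2C, 1H, 1Br → 0 − 1 + 1 = 0
C3: 2C, 2H → 0 − 2 = -2
C4: 2C, 1H, 1Cl → 0 − 1 + 1 = 0
C5: 2C, 1H, 1Br → 0 − 1 + 1 = 0
C6: 1C, 2O, 1N → 0 + 2 + 1 = +3
3 carbons (C2, C4, C5) meet the condition.

3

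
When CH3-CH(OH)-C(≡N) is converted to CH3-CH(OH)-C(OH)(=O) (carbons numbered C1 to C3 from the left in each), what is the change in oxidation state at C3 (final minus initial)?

Before: C3 has 1 bond to C, 3 bonds to N → oxidation state +3.
After: C3 has 1 bond to C, 3 bonds to O → oxidation state +3.
Δ = +3 − (+3) = 0, so no net redox change at C3.

0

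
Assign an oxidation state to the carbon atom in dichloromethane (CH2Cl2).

The carbon has one bond to H (-1), one bond to H (-1), one bond to Cl (+1), one bond to Cl (+1).
Oxidation state = -1 − 1 + 1 + 1 = 0.

0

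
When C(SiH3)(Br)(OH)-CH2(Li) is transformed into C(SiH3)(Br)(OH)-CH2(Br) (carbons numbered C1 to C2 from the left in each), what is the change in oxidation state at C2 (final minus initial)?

+2

Before: C2 has 1 bond to C, 2 bonds to H, 1 bond to Li → oxidation state -3.
After: C2 has 1 bond to C, 2 bonds to H, 1 bond to Br → oxidation state -1.
Δ = -1 − (-3) = +2, so this is an oxidation at C2.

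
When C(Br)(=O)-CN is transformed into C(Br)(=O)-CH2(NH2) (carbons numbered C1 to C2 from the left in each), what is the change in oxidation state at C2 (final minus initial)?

Before: C2 has 1 bond to C, 3 bonds to N → oxidation state +3.
After: C2 has 1 bond to C, 2 bonds to H, 1 bond to N → oxidation state -1.
Δ = -1 − (+3) = -4, so this is a reduction at C2.

-4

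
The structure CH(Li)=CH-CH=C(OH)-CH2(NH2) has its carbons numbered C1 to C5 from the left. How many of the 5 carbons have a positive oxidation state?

1

Each bond to a more electronegative atom (O, N, halogen) counts +1, each bond to a less electronegative atom (H, metal, B, Si) counts −1, and each C–C bond counts 0. Tallying each carbon:
C1: 2C, 1H, 1Li → 0 − 1 − 1 = -2
C2: 3C, 1H → 0 − 1 = -1
C3: 3C, 1H → 0 − 1 = -1
C4: 3C, 1O → 0 + 1 = +1
C5: 1C, 2H, 1N → 0 − 2 + 1 = -1
1 carbon (C4) meets the condition.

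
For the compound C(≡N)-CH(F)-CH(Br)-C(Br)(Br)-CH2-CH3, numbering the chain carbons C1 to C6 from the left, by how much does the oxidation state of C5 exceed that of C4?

-4

C5: 2C, 2H → 0 − 2 = -2
C4: 2C, 2Br → 0 + 2 = +2
Difference: -2 − (+2) = -4.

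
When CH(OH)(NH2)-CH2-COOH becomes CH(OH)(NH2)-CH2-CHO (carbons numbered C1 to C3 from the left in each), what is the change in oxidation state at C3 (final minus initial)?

-2

Before: C3 has 1 bond to C, 3 bonds to O → oxidation state +3.
After: C3 has 1 bond to C, 1 bond to H, 2 bonds to O → oxidation state +1.
Δ = +1 − (+3) = -2, so this is a reduction at C3.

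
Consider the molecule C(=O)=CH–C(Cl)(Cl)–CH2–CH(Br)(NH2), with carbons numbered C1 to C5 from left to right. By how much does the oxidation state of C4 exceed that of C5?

-3

C4: 2C, 2H → 0 − 2 = -2
C5: 1C, 1H, 1N, 1Br → 0 − 1 + 1 + 1 = +1
Difference: -2 − (+1) = -3.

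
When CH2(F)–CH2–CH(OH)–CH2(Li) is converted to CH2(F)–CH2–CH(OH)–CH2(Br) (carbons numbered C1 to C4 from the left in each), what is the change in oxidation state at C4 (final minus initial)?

Before: C4 has 1 bond to C, 2 bonds to H, 1 bond to Li → oxidation state -3.
After: C4 has 1 bond to C, 2 bonds to H, 1 bond to Br → oxidation state -1.
Δ = -1 − (-3) = +2, so this is an oxidation at C4.

+2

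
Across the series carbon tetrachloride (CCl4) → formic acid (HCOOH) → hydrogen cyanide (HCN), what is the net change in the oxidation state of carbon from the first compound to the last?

-2

Carbon oxidation states along the series — carbon tetrachloride: +4, formic acid: +2, hydrogen cyanide: +2.
Net change = +2 − (+4) = -2.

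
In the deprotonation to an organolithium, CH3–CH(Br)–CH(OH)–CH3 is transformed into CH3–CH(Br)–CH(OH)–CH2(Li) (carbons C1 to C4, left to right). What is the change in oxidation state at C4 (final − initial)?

Before: C4 has 1 bond to C, 3 bonds to H → oxidation state -3.
After: C4 has 1 bond to C, 2 bonds to H, 1 bond to Li → oxidation state -3.
Δ = -3 − (-3) = 0, so no net redox change at C4.

0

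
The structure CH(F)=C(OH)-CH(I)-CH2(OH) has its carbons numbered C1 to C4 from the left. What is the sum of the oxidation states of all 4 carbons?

0

Tallying each carbon's bonds:
C1: 2C, 1H, 1F → 0 − 1 + 1 = 0
C2: 3C, 1O → 0 + 1 = +1
C3: 2C, 1H, 1I → 0 − 1 + 1 = 0
C4: 1C, 2H, 1O → 0 − 2 + 1 = -1
Sum = 0 + 1 + 0 − 1 = 0.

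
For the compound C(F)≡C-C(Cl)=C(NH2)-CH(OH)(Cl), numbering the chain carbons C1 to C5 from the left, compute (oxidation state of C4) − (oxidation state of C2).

+1

C4: 3C, 1N → 0 + 1 = +1
C2: 4C → 0 = 0
Difference: +1 − (0) = +1.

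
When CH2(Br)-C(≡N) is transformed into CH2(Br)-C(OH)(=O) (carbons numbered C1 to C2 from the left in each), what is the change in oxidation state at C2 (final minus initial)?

Before: C2 has 1 bond to C, 3 bonds to N → oxidation state +3.
After: C2 has 1 bond to C, 3 bonds to O → oxidation state +3.
Δ = +3 − (+3) = 0, so no net redox change at C2.

0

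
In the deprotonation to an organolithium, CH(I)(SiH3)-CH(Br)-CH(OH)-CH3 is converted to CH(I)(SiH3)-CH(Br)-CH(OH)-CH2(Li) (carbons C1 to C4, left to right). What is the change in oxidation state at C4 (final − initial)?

0

Before: C4 has 1 bond to C, 3 bonds to H → oxidation state -3.
After: C4 has 1 bond to C, 2 bonds to H, 1 bond to Li → oxidation state -3.
Δ = -3 − (-3) = 0, so no net redox change at C4.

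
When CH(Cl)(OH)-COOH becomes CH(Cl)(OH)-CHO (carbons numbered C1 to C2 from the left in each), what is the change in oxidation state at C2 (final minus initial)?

Before: C2 has 1 bond to C, 3 bonds to O → oxidation state +3.
After: C2 has 1 bond to C, 1 bond to H, 2 bonds to O → oxidation state +1.
Δ = +1 − (+3) = -2, so this is a reduction at C2.

-2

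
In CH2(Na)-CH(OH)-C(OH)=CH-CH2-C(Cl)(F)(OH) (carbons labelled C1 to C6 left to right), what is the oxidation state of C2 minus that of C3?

C2: 2C, 1H, 1O → 0 − 1 + 1 = 0
C3: 3C, 1O → 0 + 1 = +1
Difference: 0 − (+1) = -1.

-1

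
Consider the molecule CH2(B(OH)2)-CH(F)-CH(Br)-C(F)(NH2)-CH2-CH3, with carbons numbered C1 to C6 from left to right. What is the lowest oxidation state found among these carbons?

-3

Each bond to a more electronegative atom (O, N, halogen) counts +1, each bond to a less electronegative atom (H, metal, B, Si) counts −1, and each C–C bond counts 0. Tallying each carbon:
C1: 1C, 2H, 1B → 0 − 2 − 1 = -3
C2: 2C, 1H, 1F → 0 − 1 + 1 = 0
C3: 2C, 1H, 1Br → 0 − 1 + 1 = 0
C4: 2C, 1N, 1F → 0 + 1 + 1 = +2
C5: 2C, 2H → 0 − 2 = -2
C6: 1C, 3H → 0 − 3 = -3
The lowest value is -3.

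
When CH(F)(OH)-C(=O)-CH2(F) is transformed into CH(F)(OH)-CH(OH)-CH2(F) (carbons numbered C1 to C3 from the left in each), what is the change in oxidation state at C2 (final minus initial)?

Before: C2 has 2 bonds to C, 2 bonds to O → oxidation state +2.
After: C2 has 2 bonds to C, 1 bond to H, 1 bond to O → oxidation state 0.
Δ = 0 − (+2) = -2, so this is a reduction at C2.

-2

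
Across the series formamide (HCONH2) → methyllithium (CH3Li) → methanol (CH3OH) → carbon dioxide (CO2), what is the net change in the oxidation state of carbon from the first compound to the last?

Carbon oxidation states along the series — formamide: +2, methyllithium: -4, methanol: -2, carbon dioxide: +4.
Net change = +4 − (+2) = +2.

+2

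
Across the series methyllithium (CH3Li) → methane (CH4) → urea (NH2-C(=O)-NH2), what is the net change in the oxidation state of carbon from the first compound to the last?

+8

Carbon oxidation states along the series — methyllithium: -4, methane: -4, urea: +4.
Net change = +4 − (-4) = +8.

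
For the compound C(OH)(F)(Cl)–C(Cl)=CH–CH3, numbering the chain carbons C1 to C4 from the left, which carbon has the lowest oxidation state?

Count +1 for every bond to an atom more electronegative than carbon and −1 for every bond to one less electronegative; C–C bonds are 0. Tallying each carbon:
C1: 1C, 1O, 1F, 1Cl → 0 + 1 + 1 + 1 = +3
C2: 3C, 1Cl → 0 + 1 = +1
C3: 3C, 1H → 0 − 1 = -1
C4: 1C, 3H → 0 − 3 = -3
The most reduced carbon is C4 at -3.

C4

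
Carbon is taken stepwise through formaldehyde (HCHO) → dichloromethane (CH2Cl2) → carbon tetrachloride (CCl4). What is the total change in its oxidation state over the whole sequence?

Carbon oxidation states along the series — formaldehyde: 0, dichloromethane: 0, carbon tetrachloride: +4.
Net change = +4 − (0) = +4.

+4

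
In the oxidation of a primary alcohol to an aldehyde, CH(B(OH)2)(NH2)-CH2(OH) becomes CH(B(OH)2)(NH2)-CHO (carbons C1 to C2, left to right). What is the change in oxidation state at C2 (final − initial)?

Before: C2 has 1 bond to C, 2 bonds to H, 1 bond to O → oxidation state -1.
After: C2 has 1 bond to C, 1 bond to H, 2 bonds to O → oxidation state +1.
Δ = +1 − (-1) = +2, so this is an oxidation at C2.

+2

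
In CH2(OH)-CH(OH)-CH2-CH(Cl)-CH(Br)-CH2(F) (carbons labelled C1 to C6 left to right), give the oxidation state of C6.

C6 has one bond to C (0), one bond to H (-1), one bond to H (-1), one bond to F (+1).
Oxidation state = 0 − 1 − 1 + 1 = -1.

-1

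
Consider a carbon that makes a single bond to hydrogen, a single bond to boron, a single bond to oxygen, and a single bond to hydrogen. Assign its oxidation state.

Each bond to a more electronegative atom (O, N, halogen) counts +1, each bond to a less electronegative atom (H, metal, B, Si) counts −1, and each C–C bond counts 0.
The carbon has one bond to H (-1), one bond to O (+1), one bond to B (-1), one bond to H (-1).
Oxidation state = -1 + 1 − 1 − 1 = -2.

-2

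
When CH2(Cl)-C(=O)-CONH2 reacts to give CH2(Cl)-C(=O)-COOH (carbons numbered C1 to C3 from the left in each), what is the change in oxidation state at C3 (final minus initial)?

Before: C3 has 1 bond to C, 2 bonds to O, 1 bond to N → oxidation state +3.
After: C3 has 1 bond to C, 3 bonds to O → oxidation state +3.
Δ = +3 − (+3) = 0, so no net redox change at C3.

0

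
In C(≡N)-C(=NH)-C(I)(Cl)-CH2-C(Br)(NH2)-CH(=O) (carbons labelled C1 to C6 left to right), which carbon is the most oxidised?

Bonds to more-electronegative neighbours contribute +1 each, bonds to H or metals contribute −1 each, and C–C bonds contribute 0. Tallying each carbon:
C1: 1C, 3N → 0 + 3 = +3
C2: 2C, 2N → 0 + 2 = +2
C3: 2C, 1Cl, 1I → 0 + 1 + 1 = +2
C4: 2C, 2H → 0 − 2 = -2
C5: 2C, 1N, 1Br → 0 + 1 + 1 = +2
C6: 1C, 1H, 2O → 0 − 1 + 2 = +1
The most oxidised carbon is C1 at +3.

C1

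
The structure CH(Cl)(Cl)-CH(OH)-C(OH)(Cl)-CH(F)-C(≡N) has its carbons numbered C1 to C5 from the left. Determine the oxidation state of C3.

Count +1 for every bond to an atom more electronegative than carbon and −1 for every bond to one less electronegative; C–C bonds are 0.
C3 has one bond to C (0), one bond to C (0), one bond to O (+1), one bond to Cl (+1).
Oxidation state = 0 + 0 + 1 + 1 = +2.

+2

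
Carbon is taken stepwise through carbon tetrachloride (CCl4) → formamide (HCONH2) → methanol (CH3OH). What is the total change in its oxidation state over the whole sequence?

-6

Carbon oxidation states along the series — carbon tetrachloride: +4, formamide: +2, methanol: -2.
Net change = -2 − (+4) = -6.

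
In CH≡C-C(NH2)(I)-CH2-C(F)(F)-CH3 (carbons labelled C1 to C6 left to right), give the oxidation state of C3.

Assign +1 per bond to O/N/halogen, −1 per bond to H or an electropositive element, and 0 per bond to carbon.
C3 has one bond to C (0), one bond to C (0), one bond to N (+1), one bond to I (+1).
Oxidation state = 0 + 0 + 1 + 1 = +2.

+2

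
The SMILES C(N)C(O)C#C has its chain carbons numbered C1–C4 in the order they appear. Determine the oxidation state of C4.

-1

Assign +1 per bond to O/N/halogen, −1 per bond to H or an electropositive element, and 0 per bond to carbon.
C4 has a triple bond to C (3×0 = 0), one bond to H (-1).
Oxidation state = 0 − 1 = -1.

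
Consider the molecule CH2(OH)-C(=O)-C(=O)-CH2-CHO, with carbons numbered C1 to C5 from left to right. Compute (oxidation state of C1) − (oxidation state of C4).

C1: 1C, 2H, 1O → 0 − 2 + 1 = -1
C4: 2C, 2H → 0 − 2 = -2
Difference: -1 − (-2) = +1.

+1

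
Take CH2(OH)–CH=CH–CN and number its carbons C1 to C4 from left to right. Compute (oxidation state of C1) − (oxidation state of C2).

C1: 1C, 2H, 1O → 0 − 2 + 1 = -1
C2: 3C, 1H → 0 − 1 = -1
Difference: -1 − (-1) = 0.

0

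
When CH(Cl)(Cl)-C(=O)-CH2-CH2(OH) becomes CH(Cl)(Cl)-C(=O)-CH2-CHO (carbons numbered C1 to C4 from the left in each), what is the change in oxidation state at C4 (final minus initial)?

+2

Before: C4 has 1 bond to C, 2 bonds to H, 1 bond to O → oxidation state -1.
After: C4 has 1 bond to C, 1 bond to H, 2 bonds to O → oxidation state +1.
Δ = +1 − (-1) = +2, so this is an oxidation at C4.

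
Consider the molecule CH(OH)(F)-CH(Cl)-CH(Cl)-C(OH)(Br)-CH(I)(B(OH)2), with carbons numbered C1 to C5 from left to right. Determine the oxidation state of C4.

C4 has one bond to C (0), one bond to C (0), one bond to O (+1), one bond to Br (+1).
Oxidation state = 0 + 0 + 1 + 1 = +2.

+2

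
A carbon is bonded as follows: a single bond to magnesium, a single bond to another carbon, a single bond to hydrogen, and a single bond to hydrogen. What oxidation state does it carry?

-3

The carbon has one bond to C (0), one bond to Mg (-1), one bond to H (-1), one bond to H (-1).
Oxidation state = 0 − 1 − 1 − 1 = -3.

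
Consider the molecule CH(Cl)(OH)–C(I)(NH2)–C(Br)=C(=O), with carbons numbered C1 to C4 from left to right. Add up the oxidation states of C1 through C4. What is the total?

Tallying each carbon's bonds:
C1: 1C, 1H, 1O, 1Cl → 0 − 1 + 1 + 1 = +1
C2: 2C, 1N, 1I → 0 + 1 + 1 = +2
C3: 3C, 1Br → 0 + 1 = +1
C4: 2C, 2O → 0 + 2 = +2
Sum = +1 + 2 + 1 + 2 = +6.

+6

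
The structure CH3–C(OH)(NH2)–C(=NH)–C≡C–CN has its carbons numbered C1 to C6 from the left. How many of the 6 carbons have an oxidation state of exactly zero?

Tallying each carbon's bonds:
C1: 1C, 3H → 0 − 3 = -3
C2: 2C, 1O, 1N → 0 + 1 + 1 = +2
C3: 2C, 2N → 0 + 2 = +2
C4: 4C → 0 = 0
C5: 4C → 0 = 0
C6: 1C, 3N → 0 + 3 = +3
2 carbons (C4, C5) meet the condition.

2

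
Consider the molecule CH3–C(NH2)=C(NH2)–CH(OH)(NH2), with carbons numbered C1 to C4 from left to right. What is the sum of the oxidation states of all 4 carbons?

Tallying each carbon's bonds:
C1: 1C, 3H → 0 − 3 = -3
C2: 3C, 1N → 0 + 1 = +1
C3: 3C, 1N → 0 + 1 = +1
C4: 1C, 1H, 1O, 1N → 0 − 1 + 1 + 1 = +1
Sum = -3 + 1 + 1 + 1 = 0.

0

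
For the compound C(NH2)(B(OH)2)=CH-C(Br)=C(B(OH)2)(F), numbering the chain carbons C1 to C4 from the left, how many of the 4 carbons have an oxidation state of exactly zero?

2

Tallying each carbon's bonds:
C1: 2C, 1N, 1B → 0 + 1 − 1 = 0
C2: 3C, 1H → 0 − 1 = -1
C3: 3C, 1Br → 0 + 1 = +1
C4: 2C, 1F, 1B → 0 + 1 − 1 = 0
2 carbons (C1, C4) meet the condition.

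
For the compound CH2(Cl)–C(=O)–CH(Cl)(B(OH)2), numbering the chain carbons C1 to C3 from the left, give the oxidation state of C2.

+2

Count +1 for every bond to an atom more electronegative than carbon and −1 for every bond to one less electronegative; C–C bonds are 0.
C2 has one bond to C (0), one bond to C (0), a double bond to O (2×+1 = +2).
Oxidation state = 0 + 0 + 2 = +2.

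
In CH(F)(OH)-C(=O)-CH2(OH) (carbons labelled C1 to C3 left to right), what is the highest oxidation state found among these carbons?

+2

Count +1 for every bond to an atom more electronegative than carbon and −1 for every bond to one less electronegative; C–C bonds are 0. Tallying each carbon:
C1: 1C, 1H, 1O, 1F → 0 − 1 + 1 + 1 = +1
C2: 2C, 2O → 0 + 2 = +2
C3: 1C, 2H, 1O → 0 − 2 + 1 = -1
The highest value is +2.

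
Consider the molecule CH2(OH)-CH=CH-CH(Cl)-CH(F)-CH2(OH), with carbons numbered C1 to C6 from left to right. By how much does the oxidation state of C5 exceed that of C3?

+1

C5: 2C, 1H, 1F → 0 − 1 + 1 = 0
C3: 3C, 1H → 0 − 1 = -1
Difference: 0 − (-1) = +1.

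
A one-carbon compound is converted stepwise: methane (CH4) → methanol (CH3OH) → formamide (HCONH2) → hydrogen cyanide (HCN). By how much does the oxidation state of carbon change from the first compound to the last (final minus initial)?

Carbon oxidation states along the series — methane: -4, methanol: -2, formamide: +2, hydrogen cyanide: +2.
Net change = +2 − (-4) = +6.

+6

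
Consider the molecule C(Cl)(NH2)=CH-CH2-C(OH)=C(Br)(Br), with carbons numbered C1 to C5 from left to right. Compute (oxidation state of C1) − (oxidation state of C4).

C1: 2C, 1N, 1Cl → 0 + 1 + 1 = +2
C4: 3C, 1O → 0 + 1 = +1
Difference: +2 − (+1) = +1.

+1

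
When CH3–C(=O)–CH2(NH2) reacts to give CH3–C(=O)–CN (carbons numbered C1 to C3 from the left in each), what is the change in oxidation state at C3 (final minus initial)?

Before: C3 has 1 bond to C, 2 bonds to H, 1 bond to N → oxidation state -1.
After: C3 has 1 bond to C, 3 bonds to N → oxidation state +3.
Δ = +3 − (-1) = +4, so this is an oxidation at C3.

+4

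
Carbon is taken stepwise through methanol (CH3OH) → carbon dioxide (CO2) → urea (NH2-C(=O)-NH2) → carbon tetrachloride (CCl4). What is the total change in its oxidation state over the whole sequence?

Carbon oxidation states along the series — methanol: -2, carbon dioxide: +4, urea: +4, carbon tetrachloride: +4.
Net change = +4 − (-2) = +6.

+6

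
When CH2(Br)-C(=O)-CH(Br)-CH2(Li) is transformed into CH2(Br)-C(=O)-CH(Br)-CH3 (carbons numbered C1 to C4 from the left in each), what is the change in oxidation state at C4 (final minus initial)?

Before: C4 has 1 bond to C, 2 bonds to H, 1 bond to Li → oxidation state -3.
After: C4 has 1 bond to C, 3 bonds to H → oxidation state -3.
Δ = -3 − (-3) = 0, so no net redox change at C4.

0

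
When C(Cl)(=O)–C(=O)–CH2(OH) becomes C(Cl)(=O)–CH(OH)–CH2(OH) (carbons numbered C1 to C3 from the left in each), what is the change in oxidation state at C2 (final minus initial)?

-2

Before: C2 has 2 bonds to C, 2 bonds to O → oxidation state +2.
After: C2 has 2 bonds to C, 1 bond to H, 1 bond to O → oxidation state 0.
Δ = 0 − (+2) = -2, so this is a reduction at C2.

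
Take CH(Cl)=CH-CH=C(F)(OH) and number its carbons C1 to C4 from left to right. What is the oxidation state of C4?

C4 has a double bond to C (2×0 = 0), one bond to F (+1), one bond to O (+1).
Oxidation state = 0 + 1 + 1 = +2.

+2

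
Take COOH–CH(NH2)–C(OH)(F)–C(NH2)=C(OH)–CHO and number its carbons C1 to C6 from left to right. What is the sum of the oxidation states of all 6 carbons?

+8

Tallying each carbon's bonds:
C1: 1C, 3O → 0 + 3 = +3
C2: 2C, 1H, 1N → 0 − 1 + 1 = 0
C3: 2C, 1O, 1F → 0 + 1 + 1 = +2
C4: 3C, 1N → 0 + 1 = +1
C5: 3C, 1O → 0 + 1 = +1
C6: 1C, 1H, 2O → 0 − 1 + 2 = +1
Sum = +3 + 0 + 2 + 1 + 1 + 1 = +8.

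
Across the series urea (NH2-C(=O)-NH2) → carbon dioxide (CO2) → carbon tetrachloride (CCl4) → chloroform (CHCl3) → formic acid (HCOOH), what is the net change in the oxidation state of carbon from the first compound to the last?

-2

Carbon oxidation states along the series — urea: +4, carbon dioxide: +4, carbon tetrachloride: +4, chloroform: +2, formic acid: +2.
Net change = +2 − (+4) = -2.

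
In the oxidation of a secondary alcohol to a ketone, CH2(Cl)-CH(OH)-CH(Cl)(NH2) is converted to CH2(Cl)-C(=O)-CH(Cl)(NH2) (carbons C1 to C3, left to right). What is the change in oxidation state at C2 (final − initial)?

+2

Before: C2 has 2 bonds to C, 1 bond to H, 1 bond to O → oxidation state 0.
After: C2 has 2 bonds to C, 2 bonds to O → oxidation state +2.
Δ = +2 − (0) = +2, so this is an oxidation at C2.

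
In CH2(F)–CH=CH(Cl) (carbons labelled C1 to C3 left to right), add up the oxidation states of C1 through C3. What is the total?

Each bond to a more electronegative atom (O, N, halogen) counts +1, each bond to a less electronegative atom (H, metal, B, Si) counts −1, and each C–C bond counts 0. Tallying each carbon:
C1: 1C, 2H, 1F → 0 − 2 + 1 = -1
C2: 3C, 1H → 0 − 1 = -1
C3: 2C, 1H, 1Cl → 0 − 1 + 1 = 0
Sum = -1 − 1 + 0 = -2.

-2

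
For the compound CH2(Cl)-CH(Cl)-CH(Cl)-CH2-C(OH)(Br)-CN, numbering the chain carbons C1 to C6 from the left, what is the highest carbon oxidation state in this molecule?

+3

Bonds to more-electronegative neighbours contribute +1 each, bonds to H or metals contribute −1 each, and C–C bonds contribute 0. Tallying each carbon:
C1: 1C, 2H, 1Cl → 0 − 2 + 1 = -1
C2: 2C, 1H, 1Cl → 0 − 1 + 1 = 0
C3: 2C, 1H, 1Cl → 0 − 1 + 1 = 0
C4: 2C, 2H → 0 − 2 = -2
C5: 2C, 1O, 1Br → 0 + 1 + 1 = +2
C6: 1C, 3N → 0 + 3 = +3
The highest value is +3.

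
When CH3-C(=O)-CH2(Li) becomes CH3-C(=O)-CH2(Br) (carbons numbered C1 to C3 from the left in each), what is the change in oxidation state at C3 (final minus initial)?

Before: C3 has 1 bond to C, 2 bonds to H, 1 bond to Li → oxidation state -3.
After: C3 has 1 bond to C, 2 bonds to H, 1 bond to Br → oxidation state -1.
Δ = -1 − (-3) = +2, so this is an oxidation at C3.

+2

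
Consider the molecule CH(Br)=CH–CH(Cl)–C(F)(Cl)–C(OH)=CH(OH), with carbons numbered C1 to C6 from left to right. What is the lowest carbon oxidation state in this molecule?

-1

Tallying each carbon's bonds:
C1: 2C, 1H, 1Br → 0 − 1 + 1 = 0
C2: 3C, 1H → 0 − 1 = -1
C3: 2C, 1H, 1Cl → 0 − 1 + 1 = 0
C4: 2C, 1F, 1Cl → 0 + 1 + 1 = +2
C5: 3C, 1O → 0 + 1 = +1
C6: 2C, 1H, 1O → 0 − 1 + 1 = 0
The lowest value is -1.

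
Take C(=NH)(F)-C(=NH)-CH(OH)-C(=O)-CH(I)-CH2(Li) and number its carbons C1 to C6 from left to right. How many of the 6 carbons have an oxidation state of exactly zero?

Each bond to a more electronegative atom (O, N, halogen) counts +1, each bond to a less electronegative atom (H, metal, B, Si) counts −1, and each C–C bond counts 0. Tallying each carbon:
C1: 1C, 2N, 1F → 0 + 2 + 1 = +3
C2: 2C, 2N → 0 + 2 = +2
C3: 2C, 1H, 1O → 0 − 1 + 1 = 0
C4: 2C, 2O → 0 + 2 = +2
C5: 2C, 1H, 1I → 0 − 1 + 1 = 0
C6: 1C, 2H, 1Li → 0 − 2 − 1 = -3
2 carbons (C3, C5) meet the condition.

2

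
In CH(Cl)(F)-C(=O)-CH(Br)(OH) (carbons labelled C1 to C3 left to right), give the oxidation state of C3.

+1

Each bond to a more electronegative atom (O, N, halogen) counts +1, each bond to a less electronegative atom (H, metal, B, Si) counts −1, and each C–C bond counts 0.
C3 has one bond to C (0), one bond to Br (+1), one bond to O (+1), one bond to H (-1).
Oxidation state = 0 + 1 + 1 − 1 = +1.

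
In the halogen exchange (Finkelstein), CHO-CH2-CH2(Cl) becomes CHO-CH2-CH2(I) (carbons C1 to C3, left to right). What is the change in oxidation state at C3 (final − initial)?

Before: C3 has 1 bond to C, 2 bonds to H, 1 bond to Cl → oxidation state -1.
After: C3 has 1 bond to C, 2 bonds to H, 1 bond to I → oxidation state -1.
Δ = -1 − (-1) = 0, so no net redox change at C3.

0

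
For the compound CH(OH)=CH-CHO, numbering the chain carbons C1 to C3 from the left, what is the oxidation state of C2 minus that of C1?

C2: 3C, 1H → 0 − 1 = -1
C1: 2C, 1H, 1O → 0 − 1 + 1 = 0
Difference: -1 − (0) = -1.

-1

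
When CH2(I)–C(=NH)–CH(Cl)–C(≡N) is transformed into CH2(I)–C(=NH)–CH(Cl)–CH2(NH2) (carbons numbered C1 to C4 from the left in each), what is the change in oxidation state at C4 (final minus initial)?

Before: C4 has 1 bond to C, 3 bonds to N → oxidation state +3.
After: C4 has 1 bond to C, 2 bonds to H, 1 bond to N → oxidation state -1.
Δ = -1 − (+3) = -4, so this is a reduction at C4.

-4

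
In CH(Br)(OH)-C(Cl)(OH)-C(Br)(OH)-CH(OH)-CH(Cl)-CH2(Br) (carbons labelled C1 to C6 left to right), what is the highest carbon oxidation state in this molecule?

+2

Count +1 for every bond to an atom more electronegative than carbon and −1 for every bond to one less electronegative; C–C bonds are 0. Tallying each carbon:
C1: 1C, 1H, 1O, 1Br → 0 − 1 + 1 + 1 = +1
C2: 2C, 1O, 1Cl → 0 + 1 + 1 = +2
C3: 2C, 1O, 1Br → 0 + 1 + 1 = +2
C4: 2C, 1H, 1O → 0 − 1 + 1 = 0
C5: 2C, 1H, 1Cl → 0 − 1 + 1 = 0
C6: 1C, 2H, 1Br → 0 − 2 + 1 = -1
The highest value is +2.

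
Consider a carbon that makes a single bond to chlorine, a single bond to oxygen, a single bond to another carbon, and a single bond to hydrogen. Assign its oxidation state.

The carbon has one bond to C (0), one bond to Cl (+1), one bond to O (+1), one bond to H (-1).
Oxidation state = 0 + 1 + 1 − 1 = +1.

+1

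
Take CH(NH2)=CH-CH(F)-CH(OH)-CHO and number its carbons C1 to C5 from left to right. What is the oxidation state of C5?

C5 has one bond to C (0), one bond to H (-1), a double bond to O (2×+1 = +2).
Oxidation state = 0 − 1 + 2 = +1.

+1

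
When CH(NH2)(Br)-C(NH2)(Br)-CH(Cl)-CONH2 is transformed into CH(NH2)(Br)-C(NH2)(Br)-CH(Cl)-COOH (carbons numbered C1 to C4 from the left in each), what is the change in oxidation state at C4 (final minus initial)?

0

Before: C4 has 1 bond to C, 2 bonds to O, 1 bond to N → oxidation state +3.
After: C4 has 1 bond to C, 3 bonds to O → oxidation state +3.
Δ = +3 − (+3) = 0, so no net redox change at C4.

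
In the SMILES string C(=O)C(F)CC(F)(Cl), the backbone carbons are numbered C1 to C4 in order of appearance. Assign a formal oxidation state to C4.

Assign +1 per bond to O/N/halogen, −1 per bond to H or an electropositive element, and 0 per bond to carbon.
C4 has one bond to C (0), one bond to F (+1), one bond to Cl (+1), one bond to H (-1).
Oxidation state = 0 + 1 + 1 − 1 = +1.

+1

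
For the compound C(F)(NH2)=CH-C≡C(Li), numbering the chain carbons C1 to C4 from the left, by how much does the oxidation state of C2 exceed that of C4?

C2: 3C, 1H → 0 − 1 = -1
C4: 3C, 1Li → 0 − 1 = -1
Difference: -1 − (-1) = 0.

0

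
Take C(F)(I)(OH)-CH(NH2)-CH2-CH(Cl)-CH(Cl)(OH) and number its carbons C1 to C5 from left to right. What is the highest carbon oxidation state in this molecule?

Tallying each carbon's bonds:
C1: 1C, 1O, 1F, 1I → 0 + 1 + 1 + 1 = +3
C2: 2C, 1H, 1N → 0 − 1 + 1 = 0
C3: 2C, 2H → 0 − 2 = -2
C4: 2C, 1H, 1Cl → 0 − 1 + 1 = 0
C5: 1C, 1H, 1O, 1Cl → 0 − 1 + 1 + 1 = +1
The highest value is +3.

+3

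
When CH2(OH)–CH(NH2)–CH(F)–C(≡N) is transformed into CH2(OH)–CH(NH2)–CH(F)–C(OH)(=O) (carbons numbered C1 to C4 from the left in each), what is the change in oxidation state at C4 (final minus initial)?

0

Before: C4 has 1 bond to C, 3 bonds to N → oxidation state +3.
After: C4 has 1 bond to C, 3 bonds to O → oxidation state +3.
Δ = +3 − (+3) = 0, so no net redox change at C4.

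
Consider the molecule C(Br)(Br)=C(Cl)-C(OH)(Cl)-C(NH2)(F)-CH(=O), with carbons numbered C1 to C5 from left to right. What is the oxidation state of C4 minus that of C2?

C4: 2C, 1N, 1F → 0 + 1 + 1 = +2
C2: 3C, 1Cl → 0 + 1 = +1
Difference: +2 − (+1) = +1.

+1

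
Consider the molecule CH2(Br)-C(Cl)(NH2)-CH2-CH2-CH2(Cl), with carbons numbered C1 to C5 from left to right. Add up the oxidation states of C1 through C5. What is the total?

-4

Tallying each carbon's bonds:
C1: 1C, 2H, 1Br → 0 − 2 + 1 = -1
C2: 2C, 1N, 1Cl → 0 + 1 + 1 = +2
C3: 2C, 2H → 0 − 2 = -2
C4: 2C, 2H → 0 − 2 = -2
C5: 1C, 2H, 1Cl → 0 − 2 + 1 = -1
Sum = -1 + 2 − 2 − 2 − 1 = -4.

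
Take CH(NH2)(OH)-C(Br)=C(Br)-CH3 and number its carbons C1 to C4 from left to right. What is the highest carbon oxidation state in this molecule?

Count +1 for every bond to an atom more electronegative than carbon and −1 for every bond to one less electronegative; C–C bonds are 0. Tallying each carbon:
C1: 1C, 1H, 1O, 1N → 0 − 1 + 1 + 1 = +1
C2: 3C, 1Br → 0 + 1 = +1
C3: 3C, 1Br → 0 + 1 = +1
C4: 1C, 3H → 0 − 3 = -3
The highest value is +1.

+1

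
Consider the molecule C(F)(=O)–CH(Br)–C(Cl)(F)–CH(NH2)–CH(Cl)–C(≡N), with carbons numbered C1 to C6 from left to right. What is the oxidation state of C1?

Each bond to a more electronegative atom (O, N, halogen) counts +1, each bond to a less electronegative atom (H, metal, B, Si) counts −1, and each C–C bond counts 0.
C1 has one bond to C (0), one bond to F (+1), a double bond to O (2×+1 = +2).
Oxidation state = 0 + 1 + 2 = +3.

+3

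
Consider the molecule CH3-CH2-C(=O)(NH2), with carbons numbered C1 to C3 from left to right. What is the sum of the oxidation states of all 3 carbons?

Tallying each carbon's bonds:
C1: 1C, 3H → 0 − 3 = -3
C2: 2C, 2H → 0 − 2 = -2
C3: 1C, 2O, 1N → 0 + 2 + 1 = +3
Sum = -3 − 2 + 3 = -2.

-2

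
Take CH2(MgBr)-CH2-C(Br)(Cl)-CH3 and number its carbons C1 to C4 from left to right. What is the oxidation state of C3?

Bonds to more-electronegative neighbours contribute +1 each, bonds to H or metals contribute −1 each, and C–C bonds contribute 0.
C3 has one bond to C (0), one bond to C (0), one bond to Br (+1), one bond to Cl (+1).
Oxidation state = 0 + 0 + 1 + 1 = +2.

+2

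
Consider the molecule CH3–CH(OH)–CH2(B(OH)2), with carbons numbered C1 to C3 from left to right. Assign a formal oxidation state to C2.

0

Count +1 for every bond to an atom more electronegative than carbon and −1 for every bond to one less electronegative; C–C bonds are 0.
C2 has one bond to C (0), one bond to C (0), one bond to H (-1), one bond to O (+1).
Oxidation state = 0 + 0 − 1 + 1 = 0.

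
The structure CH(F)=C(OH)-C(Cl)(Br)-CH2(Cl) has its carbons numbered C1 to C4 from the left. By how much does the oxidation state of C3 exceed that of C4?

C3: 2C, 1Cl, 1Br → 0 + 1 + 1 = +2
C4: 1C, 2H, 1Cl → 0 − 2 + 1 = -1
Difference: +2 − (-1) = +3.

+3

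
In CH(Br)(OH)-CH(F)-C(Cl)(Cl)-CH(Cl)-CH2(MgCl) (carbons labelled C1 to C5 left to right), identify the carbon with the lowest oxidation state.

Each bond to a more electronegative atom (O, N, halogen) counts +1, each bond to a less electronegative atom (H, metal, B, Si) counts −1, and each C–C bond counts 0. Tallying each carbon:
C1: 1C, 1H, 1O, 1Br → 0 − 1 + 1 + 1 = +1
C2: 2C, 1H, 1F → 0 − 1 + 1 = 0
C3: 2C, 2Cl → 0 + 2 = +2
C4: 2C, 1H, 1Cl → 0 − 1 + 1 = 0
C5: 1C, 2H, 1Mg → 0 − 2 − 1 = -3
The most reduced carbon is C5 at -3.

C5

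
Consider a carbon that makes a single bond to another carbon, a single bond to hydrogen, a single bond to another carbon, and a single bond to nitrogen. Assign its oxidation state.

Assign +1 per bond to O/N/halogen, −1 per bond to H or an electropositive element, and 0 per bond to carbon.
The carbon has one bond to C (0), one bond to C (0), one bond to H (-1), one bond to N (+1).
Oxidation state = 0 + 0 − 1 + 1 = 0.

0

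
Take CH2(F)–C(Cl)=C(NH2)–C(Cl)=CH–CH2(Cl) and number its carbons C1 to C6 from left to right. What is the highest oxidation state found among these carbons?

Tallying each carbon's bonds:
C1: 1C, 2H, 1F → 0 − 2 + 1 = -1
C2: 3C, 1Cl → 0 + 1 = +1
C3: 3C, 1N → 0 + 1 = +1
C4: 3C, 1Cl → 0 + 1 = +1
C5: 3C, 1H → 0 − 1 = -1
C6: 1C, 2H, 1Cl → 0 − 2 + 1 = -1
The highest value is +1.

+1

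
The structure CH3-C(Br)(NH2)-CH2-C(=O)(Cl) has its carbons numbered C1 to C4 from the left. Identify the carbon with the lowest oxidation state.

C1

Tallying each carbon's bonds:
C1: 1C, 3H → 0 − 3 = -3
C2: 2C, 1N, 1Br → 0 + 1 + 1 = +2
C3: 2C, 2H → 0 − 2 = -2
C4: 1C, 2O, 1Cl → 0 + 2 + 1 = +3
The most reduced carbon is C1 at -3.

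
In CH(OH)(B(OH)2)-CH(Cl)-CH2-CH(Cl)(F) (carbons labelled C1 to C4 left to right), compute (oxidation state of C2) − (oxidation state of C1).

+1

C2: 2C, 1H, 1Cl → 0 − 1 + 1 = 0
C1: 1C, 1H, 1O, 1B → 0 − 1 + 1 − 1 = -1
Difference: 0 − (-1) = +1.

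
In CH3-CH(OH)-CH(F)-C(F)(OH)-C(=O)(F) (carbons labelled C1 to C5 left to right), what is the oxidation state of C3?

C3 has one bond to C (0), one bond to C (0), one bond to F (+1), one bond to H (-1).
Oxidation state = 0 + 0 + 1 − 1 = 0.

0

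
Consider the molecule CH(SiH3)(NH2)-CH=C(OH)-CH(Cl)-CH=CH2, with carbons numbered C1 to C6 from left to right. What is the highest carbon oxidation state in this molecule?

+1

Assign +1 per bond to O/N/halogen, −1 per bond to H or an electropositive element, and 0 per bond to carbon. Tallying each carbon:
C1: 1C, 1H, 1N, 1Si → 0 − 1 + 1 − 1 = -1
C2: 3C, 1H → 0 − 1 = -1
C3: 3C, 1O → 0 + 1 = +1
C4: 2C, 1H, 1Cl → 0 − 1 + 1 = 0
C5: 3C, 1H → 0 − 1 = -1
C6: 2C, 2H → 0 − 2 = -2
The highest value is +1.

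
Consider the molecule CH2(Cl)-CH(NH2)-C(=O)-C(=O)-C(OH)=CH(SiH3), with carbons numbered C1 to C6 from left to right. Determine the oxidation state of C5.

C5 has one bond to C (0), a double bond to C (2×0 = 0), one bond to O (+1).
Oxidation state = 0 + 0 + 1 = +1.

+1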